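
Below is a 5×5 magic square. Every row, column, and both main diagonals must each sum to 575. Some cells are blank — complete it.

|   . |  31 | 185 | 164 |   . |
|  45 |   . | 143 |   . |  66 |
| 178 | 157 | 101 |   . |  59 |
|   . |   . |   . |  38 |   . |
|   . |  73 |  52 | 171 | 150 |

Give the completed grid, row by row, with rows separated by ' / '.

Row 3 must total 575; the given cells sum to 495, so (3,4) = 80.
From row 5, 575 − (73 + 52 + 171 + 150) gives (5,1) = 129.
Column 3: 185 + 143 + 101 + 52 + ? = 575, so (4,3) = 94.
Using column 4: 164 + 80 + 38 + 171 + ? → (2,4) = 575 − 453 = 122.
From row 2, 575 − (45 + 143 + 122 + 66) gives (2,2) = 199.
Column 2 must total 575; the given cells sum to 460, so (4,2) = 115.
Main diagonal must total 575; the given cells sum to 488, so (1,1) = 87.
The remaining cell in anti-diagonal is (1,5) = 575 − 467 = 108.
Column 1 must total 575; the given cells sum to 439, so (4,1) = 136.
Column 5 needs 575; the known cells sum to 383, so (4,5) = 192.

87 31 185 164 108 / 45 199 143 122 66 / 178 157 101 80 59 / 136 115 94 38 192 / 129 73 52 171 150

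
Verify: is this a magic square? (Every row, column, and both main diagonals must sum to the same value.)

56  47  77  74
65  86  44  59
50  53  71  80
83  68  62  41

Row 1: 56 + 47 + 77 + 74 = 254.
Row 2: 65 + 86 + 44 + 59 = 254.
Row 3: 50 + 53 + 71 + 80 = 254.
Row 4: 83 + 68 + 62 + 41 = 254.
Column 1: 56 + 65 + 50 + 83 = 254.
Column 2: 47 + 86 + 53 + 68 = 254.
Column 3: 77 + 44 + 71 + 62 = 254.
Column 4: 74 + 59 + 80 + 41 = 254.
Main diagonal: 56 + 86 + 71 + 41 = 254.
Anti-diagonal: 74 + 44 + 53 + 83 = 254.
All lines sum to 254.

Yes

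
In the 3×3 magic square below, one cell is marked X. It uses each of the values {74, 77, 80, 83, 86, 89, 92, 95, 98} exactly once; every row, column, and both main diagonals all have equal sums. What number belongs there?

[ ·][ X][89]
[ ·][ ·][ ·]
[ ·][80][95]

The 9 entries sum to 774, so each line sums to 774/3 = 258.
From row 3, 258 − (80 + 95) gives (3,1) = 83.
Column 3: 89 + 95 + ? = 258, so (2,3) = 74.
The remaining cell in anti-diagonal is (2,2) = 258 − 172 = 86.
The remaining cell in row 2 is (2,1) = 258 − 160 = 98.
Column 1 must total 258; the given cells sum to 181, so (1,1) = 77.
Column 2 must total 258; the given cells sum to 166, so (1,2) = 92.

92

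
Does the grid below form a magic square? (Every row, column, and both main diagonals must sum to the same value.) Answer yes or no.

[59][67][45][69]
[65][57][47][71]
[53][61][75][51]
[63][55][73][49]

Row 1: 59 + 67 + 45 + 69 = 240.
Row 2: 65 + 57 + 47 + 71 = 240.
Row 3: 53 + 61 + 75 + 51 = 240.
Row 4: 63 + 55 + 73 + 49 = 240.
Column 1: 59 + 65 + 53 + 63 = 240.
Column 2: 67 + 57 + 61 + 55 = 240.
Column 3: 45 + 47 + 75 + 73 = 240.
Column 4: 69 + 71 + 51 + 49 = 240.
Main diagonal: 59 + 57 + 75 + 49 = 240.
Anti-diagonal: 69 + 47 + 61 + 63 = 240.
All lines sum to 240.

Yes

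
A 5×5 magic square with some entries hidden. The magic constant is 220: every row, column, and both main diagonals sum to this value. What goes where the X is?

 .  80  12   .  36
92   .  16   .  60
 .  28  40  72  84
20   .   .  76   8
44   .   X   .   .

88

The remaining cell in row 3 is (3,1) = 220 − 224 = -4.
The remaining cell in column 1 is (1,1) = 220 − 152 = 68.
Using column 5: 36 + 60 + 84 + 8 + ? → (5,5) = 220 − 188 = 32.
The remaining cell in main diagonal is (2,2) = 220 − 216 = 4.
Row 1: 68 + 80 + 12 + 36 + ? = 220, so (1,4) = 24.
Row 2: 92 + 4 + 16 + 60 + ? = 220, so (2,4) = 48.
Using column 4: 24 + 48 + 72 + 76 + ? → (5,4) = 220 − 220 = 0.
The remaining cell in anti-diagonal is (4,2) = 220 − 168 = 52.
Row 4 must total 220; the given cells sum to 156, so (4,3) = 64.
Column 2 must total 220; the given cells sum to 164, so (5,2) = 56.
Column 3 must total 220; the given cells sum to 132, so (5,3) = 88.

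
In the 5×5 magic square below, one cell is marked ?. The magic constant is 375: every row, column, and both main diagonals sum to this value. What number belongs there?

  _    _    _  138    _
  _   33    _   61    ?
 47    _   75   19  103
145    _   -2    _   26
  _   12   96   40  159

Using row 3: 47 + 75 + 19 + 103 + ? → (3,2) = 375 − 244 = 131.
Row 5 needs 375; the known cells sum to 307, so (5,1) = 68.
Column 4 needs 375; the known cells sum to 258, so (4,4) = 117.
Main diagonal must total 375; the given cells sum to 384, so (1,1) = -9.
Row 4 needs 375; the known cells sum to 286, so (4,2) = 89.
Column 1: -9 + 47 + 145 + 68 + ? = 375, so (2,1) = 124.
Column 2 needs 375; the known cells sum to 265, so (1,2) = 110.
The remaining cell in anti-diagonal is (1,5) = 375 − 293 = 82.
Row 1: -9 + 110 + 138 + 82 + ? = 375, so (1,3) = 54.
Column 3 must total 375; the given cells sum to 223, so (2,3) = 152.
The remaining cell in column 5 is (2,5) = 375 − 370 = 5.

5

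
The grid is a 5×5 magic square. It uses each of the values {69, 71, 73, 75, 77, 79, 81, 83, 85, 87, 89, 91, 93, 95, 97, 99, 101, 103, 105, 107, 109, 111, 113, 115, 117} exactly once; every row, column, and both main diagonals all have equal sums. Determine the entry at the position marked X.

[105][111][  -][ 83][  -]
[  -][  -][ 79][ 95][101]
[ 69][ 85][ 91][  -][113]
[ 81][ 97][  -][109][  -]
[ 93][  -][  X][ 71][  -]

115

The 25 entries sum to 2325, so each line sums to 2325/5 = 465.
Row 3: 69 + 85 + 91 + 113 + ? = 465, so (3,4) = 107.
Column 1: 105 + 69 + 81 + 93 + ? = 465, so (2,1) = 117.
The remaining cell in anti-diagonal is (1,5) = 465 − 376 = 89.
From row 1, 465 − (105 + 111 + 83 + 89) gives (1,3) = 77.
From row 2, 465 − (117 + 79 + 95 + 101) gives (2,2) = 73.
Column 2: 111 + 73 + 85 + 97 + ? = 465, so (5,2) = 99.
Main diagonal needs 465; the known cells sum to 378, so (5,5) = 87.
From row 5, 465 − (93 + 99 + 71 + 87) gives (5,3) = 115.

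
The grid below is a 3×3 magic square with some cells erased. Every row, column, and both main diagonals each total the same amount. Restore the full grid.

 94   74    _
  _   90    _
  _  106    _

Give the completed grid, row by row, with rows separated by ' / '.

Column 2 is already complete: 74 + 90 + 106 = 270, so that is the magic constant.
Row 1 must total 270; the given cells sum to 168, so (1,3) = 102.
Main diagonal needs 270; the known cells sum to 184, so (3,3) = 86.
Anti-diagonal: 102 + 90 + ? = 270, so (3,1) = 78.
The remaining cell in column 1 is (2,1) = 270 − 172 = 98.
From column 3, 270 − (102 + 86) gives (2,3) = 82.

94 74 102 / 98 90 82 / 78 106 86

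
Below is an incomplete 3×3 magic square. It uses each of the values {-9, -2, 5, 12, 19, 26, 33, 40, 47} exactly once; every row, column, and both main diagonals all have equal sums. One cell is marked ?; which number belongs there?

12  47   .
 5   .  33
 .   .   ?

26

The 9 entries sum to 171, so each line sums to 171/3 = 57.
Row 1 must total 57; the given cells sum to 59, so (1,3) = -2.
Row 2 must total 57; the given cells sum to 38, so (2,2) = 19.
Using column 1: 12 + 5 + ? → (3,1) = 57 − 17 = 40.
From column 2, 57 − (47 + 19) gives (3,2) = -9.
From column 3, 57 − (-2 + 33) gives (3,3) = 26.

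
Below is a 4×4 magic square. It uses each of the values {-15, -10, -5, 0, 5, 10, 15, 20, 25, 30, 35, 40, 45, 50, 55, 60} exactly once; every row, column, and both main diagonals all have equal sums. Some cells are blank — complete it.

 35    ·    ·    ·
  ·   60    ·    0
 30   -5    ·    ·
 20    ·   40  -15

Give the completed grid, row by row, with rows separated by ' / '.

35 -10 15 50 / 5 60 25 0 / 30 -5 10 55 / 20 45 40 -15

The 16 entries sum to 360, so each line sums to 360/4 = 90.
Using row 4: 20 + 40 + (-15) + ? → (4,2) = 90 − 45 = 45.
Using column 1: 35 + 30 + 20 + ? → (2,1) = 90 − 85 = 5.
The remaining cell in column 2 is (1,2) = 90 − 100 = -10.
Main diagonal needs 90; the known cells sum to 80, so (3,3) = 10.
The remaining cell in row 2 is (2,3) = 90 − 65 = 25.
The remaining cell in row 3 is (3,4) = 90 − 35 = 55.
From column 3, 90 − (25 + 10 + 40) gives (1,3) = 15.
The remaining cell in column 4 is (1,4) = 90 − 40 = 50.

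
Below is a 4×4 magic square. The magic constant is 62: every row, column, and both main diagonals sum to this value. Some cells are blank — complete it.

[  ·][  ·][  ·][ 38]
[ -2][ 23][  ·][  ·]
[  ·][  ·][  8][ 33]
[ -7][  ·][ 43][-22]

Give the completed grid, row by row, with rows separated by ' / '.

53 -12 -17 38 / -2 23 28 13 / 18 3 8 33 / -7 48 43 -22

The remaining cell in row 4 is (4,2) = 62 − 14 = 48.
Column 4 needs 62; the known cells sum to 49, so (2,4) = 13.
Using main diagonal: 23 + 8 + (-22) + ? → (1,1) = 62 − 9 = 53.
Row 2 must total 62; the given cells sum to 34, so (2,3) = 28.
Using column 1: 53 + (-2) + (-7) + ? → (3,1) = 62 − 44 = 18.
Column 3 needs 62; the known cells sum to 79, so (1,3) = -17.
Anti-diagonal must total 62; the given cells sum to 59, so (3,2) = 3.
From row 1, 62 − (53 + (-17) + 38) gives (1,2) = -12.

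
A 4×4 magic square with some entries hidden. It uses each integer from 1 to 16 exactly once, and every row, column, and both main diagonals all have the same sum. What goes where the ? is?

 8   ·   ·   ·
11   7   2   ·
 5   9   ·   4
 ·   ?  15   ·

6

The entries are 1 through 16, which sum to 136, so each line sums to 136/4 = 34.
From row 2, 34 − (11 + 7 + 2) gives (2,4) = 14.
The remaining cell in row 3 is (3,3) = 34 − 18 = 16.
From column 1, 34 − (8 + 11 + 5) gives (4,1) = 10.
Column 3 must total 34; the given cells sum to 33, so (1,3) = 1.
Using main diagonal: 8 + 7 + 16 + ? → (4,4) = 34 − 31 = 3.
Using anti-diagonal: 2 + 9 + 10 + ? → (1,4) = 34 − 21 = 13.
Using row 1: 8 + 1 + 13 + ? → (1,2) = 34 − 22 = 12.
Row 4: 10 + 15 + 3 + ? = 34, so (4,2) = 6.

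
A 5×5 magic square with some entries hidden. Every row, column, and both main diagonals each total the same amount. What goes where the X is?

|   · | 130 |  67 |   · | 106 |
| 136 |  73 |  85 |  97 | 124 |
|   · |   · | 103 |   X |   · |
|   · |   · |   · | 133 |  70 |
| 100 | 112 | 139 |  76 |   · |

Row 2 is complete and sums to 515; that is the magic constant.
Using row 5: 100 + 112 + 139 + 76 + ? → (5,5) = 515 − 427 = 88.
Column 3: 67 + 85 + 103 + 139 + ? = 515, so (4,3) = 121.
Column 5 must total 515; the given cells sum to 388, so (3,5) = 127.
Main diagonal must total 515; the given cells sum to 397, so (1,1) = 118.
Using anti-diagonal: 106 + 97 + 103 + 100 + ? → (4,2) = 515 − 406 = 109.
Row 1 needs 515; the known cells sum to 421, so (1,4) = 94.
Using row 4: 109 + 121 + 133 + 70 + ? → (4,1) = 515 − 433 = 82.
Column 1 must total 515; the given cells sum to 436, so (3,1) = 79.
Column 2 must total 515; the given cells sum to 424, so (3,2) = 91.
Using column 4: 94 + 97 + 133 + 76 + ? → (3,4) = 515 − 400 = 115.

115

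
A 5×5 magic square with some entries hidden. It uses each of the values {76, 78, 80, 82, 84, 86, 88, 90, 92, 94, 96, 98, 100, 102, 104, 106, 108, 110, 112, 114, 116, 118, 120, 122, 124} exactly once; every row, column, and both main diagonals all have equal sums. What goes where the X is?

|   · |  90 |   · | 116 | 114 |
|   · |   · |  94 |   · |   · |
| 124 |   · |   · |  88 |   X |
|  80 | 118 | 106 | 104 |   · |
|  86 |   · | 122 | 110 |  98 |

The 25 entries sum to 2500, so each line sums to 2500/5 = 500.
From row 4, 500 − (80 + 118 + 106 + 104) gives (4,5) = 92.
Row 5: 86 + 122 + 110 + 98 + ? = 500, so (5,2) = 84.
The remaining cell in column 4 is (2,4) = 500 − 418 = 82.
Anti-diagonal needs 500; the known cells sum to 400, so (3,3) = 100.
From column 3, 500 − (94 + 100 + 106 + 122) gives (1,3) = 78.
Row 1: 90 + 78 + 116 + 114 + ? = 500, so (1,1) = 102.
From column 1, 500 − (102 + 124 + 80 + 86) gives (2,1) = 108.
Main diagonal: 102 + 100 + 104 + 98 + ? = 500, so (2,2) = 96.
From row 2, 500 − (108 + 96 + 94 + 82) gives (2,5) = 120.
Column 2: 90 + 96 + 118 + 84 + ? = 500, so (3,2) = 112.
Column 5: 114 + 120 + 92 + 98 + ? = 500, so (3,5) = 76.

76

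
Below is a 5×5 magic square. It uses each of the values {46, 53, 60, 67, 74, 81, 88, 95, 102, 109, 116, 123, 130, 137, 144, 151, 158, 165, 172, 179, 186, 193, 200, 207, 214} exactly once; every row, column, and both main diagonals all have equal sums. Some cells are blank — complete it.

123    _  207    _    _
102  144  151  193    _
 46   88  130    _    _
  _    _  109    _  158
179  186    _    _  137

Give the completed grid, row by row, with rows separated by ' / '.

The 25 entries sum to 3250, so each line sums to 3250/5 = 650.
Row 2 needs 650; the known cells sum to 590, so (2,5) = 60.
From column 1, 650 − (123 + 102 + 46 + 179) gives (4,1) = 200.
Column 3: 207 + 151 + 130 + 109 + ? = 650, so (5,3) = 53.
Main diagonal: 123 + 144 + 130 + 137 + ? = 650, so (4,4) = 116.
From row 4, 650 − (200 + 109 + 116 + 158) gives (4,2) = 67.
Using row 5: 179 + 186 + 53 + 137 + ? → (5,4) = 650 − 555 = 95.
From column 2, 650 − (144 + 88 + 67 + 186) gives (1,2) = 165.
The remaining cell in anti-diagonal is (1,5) = 650 − 569 = 81.
Row 1 must total 650; the given cells sum to 576, so (1,4) = 74.
Column 4 needs 650; the known cells sum to 478, so (3,4) = 172.
From column 5, 650 − (81 + 60 + 158 + 137) gives (3,5) = 214.

123 165 207 74 81 / 102 144 151 193 60 / 46 88 130 172 214 / 200 67 109 116 158 / 179 186 53 95 137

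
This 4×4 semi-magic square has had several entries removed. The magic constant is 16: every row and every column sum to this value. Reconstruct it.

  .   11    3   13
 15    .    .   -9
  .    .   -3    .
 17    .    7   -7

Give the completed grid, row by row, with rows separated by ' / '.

The remaining cell in row 1 is (1,1) = 16 − 27 = -11.
Row 4: 17 + 7 + (-7) + ? = 16, so (4,2) = -1.
The remaining cell in column 1 is (3,1) = 16 − 21 = -5.
Using column 3: 3 + (-3) + 7 + ? → (2,3) = 16 − 7 = 9.
From column 4, 16 − (13 + (-9) + (-7)) gives (3,4) = 19.
From row 2, 16 − (15 + 9 + (-9)) gives (2,2) = 1.
Using row 3: -5 + (-3) + 19 + ? → (3,2) = 16 − 11 = 5.

-11 11 3 13 / 15 1 9 -9 / -5 5 -3 19 / 17 -1 7 -7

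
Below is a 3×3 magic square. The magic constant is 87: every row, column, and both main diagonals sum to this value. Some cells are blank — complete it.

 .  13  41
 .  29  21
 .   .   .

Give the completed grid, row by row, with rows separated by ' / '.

33 13 41 / 37 29 21 / 17 45 25

Using row 1: 13 + 41 + ? → (1,1) = 87 − 54 = 33.
Row 2 needs 87; the known cells sum to 50, so (2,1) = 37.
Column 1 must total 87; the given cells sum to 70, so (3,1) = 17.
The remaining cell in column 2 is (3,2) = 87 − 42 = 45.
Column 3: 41 + 21 + ? = 87, so (3,3) = 25.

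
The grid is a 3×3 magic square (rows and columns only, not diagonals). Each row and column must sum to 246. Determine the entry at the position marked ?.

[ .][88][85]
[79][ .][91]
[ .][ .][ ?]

70

Row 1: 88 + 85 + ? = 246, so (1,1) = 73.
Row 2 needs 246; the known cells sum to 170, so (2,2) = 76.
From column 1, 246 − (73 + 79) gives (3,1) = 94.
Column 2: 88 + 76 + ? = 246, so (3,2) = 82.
Column 3: 85 + 91 + ? = 246, so (3,3) = 70.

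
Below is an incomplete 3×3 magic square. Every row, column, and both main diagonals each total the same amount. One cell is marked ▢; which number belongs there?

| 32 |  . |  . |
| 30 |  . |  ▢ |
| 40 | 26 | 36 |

38

Column 1 is complete and sums to 102; that is the magic constant.
Main diagonal must total 102; the given cells sum to 68, so (2,2) = 34.
Using anti-diagonal: 34 + 40 + ? → (1,3) = 102 − 74 = 28.
From row 1, 102 − (32 + 28) gives (1,2) = 42.
Row 2: 30 + 34 + ? = 102, so (2,3) = 38.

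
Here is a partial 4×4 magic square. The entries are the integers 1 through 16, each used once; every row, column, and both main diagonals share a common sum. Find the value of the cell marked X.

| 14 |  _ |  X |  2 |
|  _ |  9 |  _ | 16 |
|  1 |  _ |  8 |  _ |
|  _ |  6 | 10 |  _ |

11

The entries are 1 through 16, which sum to 136, so each line sums to 136/4 = 34.
From main diagonal, 34 − (14 + 9 + 8) gives (4,4) = 3.
Row 4 must total 34; the given cells sum to 19, so (4,1) = 15.
The remaining cell in column 1 is (2,1) = 34 − 30 = 4.
Column 4: 2 + 16 + 3 + ? = 34, so (3,4) = 13.
Row 2: 4 + 9 + 16 + ? = 34, so (2,3) = 5.
Row 3: 1 + 8 + 13 + ? = 34, so (3,2) = 12.
Column 2: 9 + 12 + 6 + ? = 34, so (1,2) = 7.
From column 3, 34 − (5 + 8 + 10) gives (1,3) = 11.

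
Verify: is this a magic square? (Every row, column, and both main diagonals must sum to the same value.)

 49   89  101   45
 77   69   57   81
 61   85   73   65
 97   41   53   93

Yes

Row 1: 49 + 89 + 101 + 45 = 284.
Row 2: 77 + 69 + 57 + 81 = 284.
Row 3: 61 + 85 + 73 + 65 = 284.
Row 4: 97 + 41 + 53 + 93 = 284.
Column 1: 49 + 77 + 61 + 97 = 284.
Column 2: 89 + 69 + 85 + 41 = 284.
Column 3: 101 + 57 + 73 + 53 = 284.
Column 4: 45 + 81 + 65 + 93 = 284.
Main diagonal: 49 + 69 + 73 + 93 = 284.
Anti-diagonal: 45 + 57 + 85 + 97 = 284.
All lines sum to 284.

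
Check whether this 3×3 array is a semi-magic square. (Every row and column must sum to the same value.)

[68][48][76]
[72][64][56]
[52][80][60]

Yes

Row 1: 68 + 48 + 76 = 192.
Row 2: 72 + 64 + 56 = 192.
Row 3: 52 + 80 + 60 = 192.
Column 1: 68 + 72 + 52 = 192.
Column 2: 48 + 64 + 80 = 192.
Column 3: 76 + 56 + 60 = 192.
All lines sum to 192.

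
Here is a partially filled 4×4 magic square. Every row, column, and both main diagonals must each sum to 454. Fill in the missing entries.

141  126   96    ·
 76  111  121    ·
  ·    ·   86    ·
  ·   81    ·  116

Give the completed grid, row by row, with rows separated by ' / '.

From row 1, 454 − (141 + 126 + 96) gives (1,4) = 91.
From row 2, 454 − (76 + 111 + 121) gives (2,4) = 146.
Column 2: 126 + 111 + 81 + ? = 454, so (3,2) = 136.
Using column 3: 96 + 121 + 86 + ? → (4,3) = 454 − 303 = 151.
Column 4 needs 454; the known cells sum to 353, so (3,4) = 101.
Anti-diagonal needs 454; the known cells sum to 348, so (4,1) = 106.
Row 3 must total 454; the given cells sum to 323, so (3,1) = 131.

141 126 96 91 / 76 111 121 146 / 131 136 86 101 / 106 81 151 116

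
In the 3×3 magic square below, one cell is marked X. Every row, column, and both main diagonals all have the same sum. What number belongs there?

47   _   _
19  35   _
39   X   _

43

Column 1 is complete and sums to 105; that is the magic constant.
From row 2, 105 − (19 + 35) gives (2,3) = 51.
The remaining cell in main diagonal is (3,3) = 105 − 82 = 23.
Using anti-diagonal: 35 + 39 + ? → (1,3) = 105 − 74 = 31.
Row 1 needs 105; the known cells sum to 78, so (1,2) = 27.
Using row 3: 39 + 23 + ? → (3,2) = 105 − 62 = 43.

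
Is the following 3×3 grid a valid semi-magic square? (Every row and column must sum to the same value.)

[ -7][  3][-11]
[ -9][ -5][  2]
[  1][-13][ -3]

No — column 2 sums to -15 but column 3 sums to -12.

Row 1: -7 + 3 + (-11) = -15.
Row 2: -9 + (-5) + 2 = -12.
Row 3: 1 + (-13) + (-3) = -15.
Column 1: -7 + (-9) + 1 = -15.
Column 2: 3 + (-5) + (-13) = -15.
Column 3: -11 + 2 + (-3) = -12.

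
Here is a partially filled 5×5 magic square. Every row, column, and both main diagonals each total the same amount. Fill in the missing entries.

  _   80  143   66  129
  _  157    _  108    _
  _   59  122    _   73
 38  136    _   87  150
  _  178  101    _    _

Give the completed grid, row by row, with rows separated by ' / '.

Column 2 is already complete: 80 + 157 + 59 + 136 + 178 = 610, so that is the magic constant.
Row 1: 80 + 143 + 66 + 129 + ? = 610, so (1,1) = 192.
Using row 4: 38 + 136 + 87 + 150 + ? → (4,3) = 610 − 411 = 199.
From column 3, 610 − (143 + 122 + 199 + 101) gives (2,3) = 45.
Main diagonal needs 610; the known cells sum to 558, so (5,5) = 52.
The remaining cell in anti-diagonal is (5,1) = 610 − 495 = 115.
From row 5, 610 − (115 + 178 + 101 + 52) gives (5,4) = 164.
Column 4 must total 610; the given cells sum to 425, so (3,4) = 185.
The remaining cell in column 5 is (2,5) = 610 − 404 = 206.
Using row 2: 157 + 45 + 108 + 206 + ? → (2,1) = 610 − 516 = 94.
Row 3: 59 + 122 + 185 + 73 + ? = 610, so (3,1) = 171.

192 80 143 66 129 / 94 157 45 108 206 / 171 59 122 185 73 / 38 136 199 87 150 / 115 178 101 164 52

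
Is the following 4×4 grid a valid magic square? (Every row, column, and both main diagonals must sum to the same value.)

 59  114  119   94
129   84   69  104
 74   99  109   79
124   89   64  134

No — main diagonal sums to 386 but column 4 sums to 411.

Row 1: 59 + 114 + 119 + 94 = 386.
Row 2: 129 + 84 + 69 + 104 = 386.
Row 3: 74 + 99 + 109 + 79 = 361.
Row 4: 124 + 89 + 64 + 134 = 411.
Column 1: 59 + 129 + 74 + 124 = 386.
Column 2: 114 + 84 + 99 + 89 = 386.
Column 3: 119 + 69 + 109 + 64 = 361.
Column 4: 94 + 104 + 79 + 134 = 411.
Main diagonal: 59 + 84 + 109 + 134 = 386.
Anti-diagonal: 94 + 69 + 99 + 124 = 386.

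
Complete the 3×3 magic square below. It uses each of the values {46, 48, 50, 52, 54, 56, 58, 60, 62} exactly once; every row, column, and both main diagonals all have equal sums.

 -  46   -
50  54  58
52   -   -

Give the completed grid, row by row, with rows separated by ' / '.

60 46 56 / 50 54 58 / 52 62 48

The 9 entries sum to 486, so each line sums to 486/3 = 162.
The remaining cell in column 1 is (1,1) = 162 − 102 = 60.
Column 2: 46 + 54 + ? = 162, so (3,2) = 62.
Main diagonal needs 162; the known cells sum to 114, so (3,3) = 48.
Using anti-diagonal: 54 + 52 + ? → (1,3) = 162 − 106 = 56.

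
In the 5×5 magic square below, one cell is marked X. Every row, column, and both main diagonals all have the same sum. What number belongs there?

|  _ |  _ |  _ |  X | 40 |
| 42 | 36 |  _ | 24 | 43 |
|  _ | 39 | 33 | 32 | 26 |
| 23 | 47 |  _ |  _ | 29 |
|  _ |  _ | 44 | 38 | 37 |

46

Column 5 is complete and sums to 175; that is the magic constant.
From row 2, 175 − (42 + 36 + 24 + 43) gives (2,3) = 30.
Row 3 must total 175; the given cells sum to 130, so (3,1) = 45.
From anti-diagonal, 175 − (40 + 24 + 33 + 47) gives (5,1) = 31.
Row 5 needs 175; the known cells sum to 150, so (5,2) = 25.
From column 1, 175 − (42 + 45 + 23 + 31) gives (1,1) = 34.
Column 2 must total 175; the given cells sum to 147, so (1,2) = 28.
Main diagonal needs 175; the known cells sum to 140, so (4,4) = 35.
The remaining cell in row 4 is (4,3) = 175 − 134 = 41.
Column 3 must total 175; the given cells sum to 148, so (1,3) = 27.
Column 4 needs 175; the known cells sum to 129, so (1,4) = 46.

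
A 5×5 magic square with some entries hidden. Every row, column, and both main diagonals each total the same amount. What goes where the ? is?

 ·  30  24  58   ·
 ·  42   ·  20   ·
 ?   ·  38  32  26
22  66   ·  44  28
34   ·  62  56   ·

60

Column 4 is complete and sums to 210; that is the magic constant.
The remaining cell in row 4 is (4,3) = 210 − 160 = 50.
From column 3, 210 − (24 + 38 + 50 + 62) gives (2,3) = 36.
Using anti-diagonal: 20 + 38 + 66 + 34 + ? → (1,5) = 210 − 158 = 52.
The remaining cell in row 1 is (1,1) = 210 − 164 = 46.
Using main diagonal: 46 + 42 + 38 + 44 + ? → (5,5) = 210 − 170 = 40.
Row 5: 34 + 62 + 56 + 40 + ? = 210, so (5,2) = 18.
Column 2 must total 210; the given cells sum to 156, so (3,2) = 54.
Using column 5: 52 + 26 + 28 + 40 + ? → (2,5) = 210 − 146 = 64.
From row 2, 210 − (42 + 36 + 20 + 64) gives (2,1) = 48.
From row 3, 210 − (54 + 38 + 32 + 26) gives (3,1) = 60.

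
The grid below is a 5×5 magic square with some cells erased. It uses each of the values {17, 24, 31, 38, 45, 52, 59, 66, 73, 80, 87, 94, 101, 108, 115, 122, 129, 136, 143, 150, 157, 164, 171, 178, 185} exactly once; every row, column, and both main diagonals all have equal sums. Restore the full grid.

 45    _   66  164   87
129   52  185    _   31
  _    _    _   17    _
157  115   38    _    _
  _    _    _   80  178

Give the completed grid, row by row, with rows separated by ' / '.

The 25 entries sum to 2525, so each line sums to 2525/5 = 505.
The remaining cell in row 1 is (1,2) = 505 − 362 = 143.
Row 2: 129 + 52 + 185 + 31 + ? = 505, so (2,4) = 108.
The remaining cell in column 4 is (4,4) = 505 − 369 = 136.
Using main diagonal: 45 + 52 + 136 + 178 + ? → (3,3) = 505 − 411 = 94.
Anti-diagonal must total 505; the given cells sum to 404, so (5,1) = 101.
The remaining cell in row 4 is (4,5) = 505 − 446 = 59.
From column 1, 505 − (45 + 129 + 157 + 101) gives (3,1) = 73.
The remaining cell in column 3 is (5,3) = 505 − 383 = 122.
The remaining cell in column 5 is (3,5) = 505 − 355 = 150.
Row 3: 73 + 94 + 17 + 150 + ? = 505, so (3,2) = 171.
The remaining cell in row 5 is (5,2) = 505 − 481 = 24.

45 143 66 164 87 / 129 52 185 108 31 / 73 171 94 17 150 / 157 115 38 136 59 / 101 24 122 80 178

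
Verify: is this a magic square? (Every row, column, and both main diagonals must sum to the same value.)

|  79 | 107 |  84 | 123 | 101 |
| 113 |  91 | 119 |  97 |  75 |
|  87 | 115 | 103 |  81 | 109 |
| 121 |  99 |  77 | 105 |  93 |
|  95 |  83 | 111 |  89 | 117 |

No — row 1 sums to 494 but row 3 sums to 495.

Row 1: 79 + 107 + 84 + 123 + 101 = 494.
Row 2: 113 + 91 + 119 + 97 + 75 = 495.
Row 3: 87 + 115 + 103 + 81 + 109 = 495.
Row 4: 121 + 99 + 77 + 105 + 93 = 495.
Row 5: 95 + 83 + 111 + 89 + 117 = 495.
Column 1: 79 + 113 + 87 + 121 + 95 = 495.
Column 2: 107 + 91 + 115 + 99 + 83 = 495.
Column 3: 84 + 119 + 103 + 77 + 111 = 494.
Column 4: 123 + 97 + 81 + 105 + 89 = 495.
Column 5: 101 + 75 + 109 + 93 + 117 = 495.
Main diagonal: 79 + 91 + 103 + 105 + 117 = 495.
Anti-diagonal: 101 + 97 + 103 + 99 + 95 = 495.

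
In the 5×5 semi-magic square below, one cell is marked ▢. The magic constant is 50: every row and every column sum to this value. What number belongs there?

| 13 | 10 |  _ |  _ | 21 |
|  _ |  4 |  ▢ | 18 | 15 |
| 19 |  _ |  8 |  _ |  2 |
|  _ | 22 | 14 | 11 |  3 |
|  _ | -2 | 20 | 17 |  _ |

Using row 4: 22 + 14 + 11 + 3 + ? → (4,1) = 50 − 50 = 0.
Column 2: 10 + 4 + 22 + (-2) + ? = 50, so (3,2) = 16.
Using column 5: 21 + 15 + 2 + 3 + ? → (5,5) = 50 − 41 = 9.
Using row 3: 19 + 16 + 8 + 2 + ? → (3,4) = 50 − 45 = 5.
From row 5, 50 − (-2 + 20 + 17 + 9) gives (5,1) = 6.
The remaining cell in column 1 is (2,1) = 50 − 38 = 12.
Column 4 needs 50; the known cells sum to 51, so (1,4) = -1.
Using row 1: 13 + 10 + (-1) + 21 + ? → (1,3) = 50 − 43 = 7.
Row 2 must total 50; the given cells sum to 49, so (2,3) = 1.

1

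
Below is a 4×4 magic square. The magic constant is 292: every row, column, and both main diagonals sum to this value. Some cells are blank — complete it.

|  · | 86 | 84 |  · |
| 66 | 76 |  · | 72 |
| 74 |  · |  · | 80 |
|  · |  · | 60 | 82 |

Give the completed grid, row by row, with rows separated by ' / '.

Using row 2: 66 + 76 + 72 + ? → (2,3) = 292 − 214 = 78.
The remaining cell in column 3 is (3,3) = 292 − 222 = 70.
Using column 4: 72 + 80 + 82 + ? → (1,4) = 292 − 234 = 58.
From main diagonal, 292 − (76 + 70 + 82) gives (1,1) = 64.
Using row 3: 74 + 70 + 80 + ? → (3,2) = 292 − 224 = 68.
Column 1: 64 + 66 + 74 + ? = 292, so (4,1) = 88.
Column 2: 86 + 76 + 68 + ? = 292, so (4,2) = 62.

64 86 84 58 / 66 76 78 72 / 74 68 70 80 / 88 62 60 82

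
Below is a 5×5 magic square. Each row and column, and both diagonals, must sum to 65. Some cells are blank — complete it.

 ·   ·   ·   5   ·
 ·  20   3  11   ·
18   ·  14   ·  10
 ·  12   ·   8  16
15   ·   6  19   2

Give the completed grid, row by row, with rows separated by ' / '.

21 9 17 5 13 / 7 20 3 11 24 / 18 1 14 22 10 / 4 12 25 8 16 / 15 23 6 19 2

From row 5, 65 − (15 + 6 + 19 + 2) gives (5,2) = 23.
Column 4 needs 65; the known cells sum to 43, so (3,4) = 22.
Main diagonal: 20 + 14 + 8 + 2 + ? = 65, so (1,1) = 21.
Anti-diagonal: 11 + 14 + 12 + 15 + ? = 65, so (1,5) = 13.
The remaining cell in row 3 is (3,2) = 65 − 64 = 1.
Column 2: 20 + 1 + 12 + 23 + ? = 65, so (1,2) = 9.
Column 5 needs 65; the known cells sum to 41, so (2,5) = 24.
Row 1 needs 65; the known cells sum to 48, so (1,3) = 17.
Row 2 must total 65; the given cells sum to 58, so (2,1) = 7.
Column 1 must total 65; the given cells sum to 61, so (4,1) = 4.
Column 3 must total 65; the given cells sum to 40, so (4,3) = 25.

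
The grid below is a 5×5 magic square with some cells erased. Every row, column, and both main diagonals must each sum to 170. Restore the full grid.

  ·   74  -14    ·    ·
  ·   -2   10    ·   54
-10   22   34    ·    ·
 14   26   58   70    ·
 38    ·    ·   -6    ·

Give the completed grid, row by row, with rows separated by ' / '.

62 74 -14 18 30 / 66 -2 10 42 54 / -10 22 34 46 78 / 14 26 58 70 2 / 38 50 82 -6 6

The remaining cell in row 4 is (4,5) = 170 − 168 = 2.
Column 2 must total 170; the given cells sum to 120, so (5,2) = 50.
Column 3: -14 + 10 + 34 + 58 + ? = 170, so (5,3) = 82.
Row 5 must total 170; the given cells sum to 164, so (5,5) = 6.
Using main diagonal: -2 + 34 + 70 + 6 + ? → (1,1) = 170 − 108 = 62.
Column 1: 62 + (-10) + 14 + 38 + ? = 170, so (2,1) = 66.
Row 2 must total 170; the given cells sum to 128, so (2,4) = 42.
From anti-diagonal, 170 − (42 + 34 + 26 + 38) gives (1,5) = 30.
Row 1 must total 170; the given cells sum to 152, so (1,4) = 18.
Column 4 must total 170; the given cells sum to 124, so (3,4) = 46.
From column 5, 170 − (30 + 54 + 2 + 6) gives (3,5) = 78.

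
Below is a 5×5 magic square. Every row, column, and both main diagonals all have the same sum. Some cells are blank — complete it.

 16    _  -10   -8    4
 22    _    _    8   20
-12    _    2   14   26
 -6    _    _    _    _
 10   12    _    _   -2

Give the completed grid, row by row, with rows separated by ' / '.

Column 1 is already complete: 16 + 22 + -12 + -6 + 10 = 30, so that is the magic constant.
Row 1 must total 30; the given cells sum to 2, so (1,2) = 28.
The remaining cell in row 3 is (3,2) = 30 − 30 = 0.
The remaining cell in column 5 is (4,5) = 30 − 48 = -18.
Using anti-diagonal: 4 + 8 + 2 + 10 + ? → (4,2) = 30 − 24 = 6.
Column 2: 28 + 0 + 6 + 12 + ? = 30, so (2,2) = -16.
From main diagonal, 30 − (16 + (-16) + 2 + (-2)) gives (4,4) = 30.
Row 2: 22 + (-16) + 8 + 20 + ? = 30, so (2,3) = -4.
Row 4 must total 30; the given cells sum to 12, so (4,3) = 18.
Column 3: -10 + (-4) + 2 + 18 + ? = 30, so (5,3) = 24.
Column 4: -8 + 8 + 14 + 30 + ? = 30, so (5,4) = -14.

16 28 -10 -8 4 / 22 -16 -4 8 20 / -12 0 2 14 26 / -6 6 18 30 -18 / 10 12 24 -14 -2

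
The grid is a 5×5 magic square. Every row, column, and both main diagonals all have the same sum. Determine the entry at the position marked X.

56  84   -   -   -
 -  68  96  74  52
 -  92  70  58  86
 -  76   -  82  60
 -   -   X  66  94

Main diagonal is complete and sums to 370; that is the magic constant.
The remaining cell in row 2 is (2,1) = 370 − 290 = 80.
From row 3, 370 − (92 + 70 + 58 + 86) gives (3,1) = 64.
Column 2 needs 370; the known cells sum to 320, so (5,2) = 50.
Column 4: 74 + 58 + 82 + 66 + ? = 370, so (1,4) = 90.
Column 5 needs 370; the known cells sum to 292, so (1,5) = 78.
From anti-diagonal, 370 − (78 + 74 + 70 + 76) gives (5,1) = 72.
Row 1: 56 + 84 + 90 + 78 + ? = 370, so (1,3) = 62.
Using row 5: 72 + 50 + 66 + 94 + ? → (5,3) = 370 − 282 = 88.

88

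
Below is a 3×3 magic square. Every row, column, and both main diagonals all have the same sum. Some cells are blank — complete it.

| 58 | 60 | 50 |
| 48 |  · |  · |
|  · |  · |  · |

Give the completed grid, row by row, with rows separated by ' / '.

58 60 50 / 48 56 64 / 62 52 54

Row 1 is already complete: 58 + 60 + 50 = 168, so that is the magic constant.
Column 1 must total 168; the given cells sum to 106, so (3,1) = 62.
Anti-diagonal needs 168; the known cells sum to 112, so (2,2) = 56.
Row 2: 48 + 56 + ? = 168, so (2,3) = 64.
The remaining cell in column 2 is (3,2) = 168 − 116 = 52.
Column 3: 50 + 64 + ? = 168, so (3,3) = 54.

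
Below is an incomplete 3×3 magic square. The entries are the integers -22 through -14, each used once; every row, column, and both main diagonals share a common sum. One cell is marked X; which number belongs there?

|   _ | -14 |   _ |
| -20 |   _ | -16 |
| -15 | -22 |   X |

The entries are -22 through -14, which sum to -162, so each line sums to -162/3 = -54.
The remaining cell in row 2 is (2,2) = -54 − (-36) = -18.
Row 3 needs -54; the known cells sum to -37, so (3,3) = -17.

-17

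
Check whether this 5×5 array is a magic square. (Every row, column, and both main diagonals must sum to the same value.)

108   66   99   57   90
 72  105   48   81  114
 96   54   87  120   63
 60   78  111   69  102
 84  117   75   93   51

Row 1: 108 + 66 + 99 + 57 + 90 = 420.
Row 2: 72 + 105 + 48 + 81 + 114 = 420.
Row 3: 96 + 54 + 87 + 120 + 63 = 420.
Row 4: 60 + 78 + 111 + 69 + 102 = 420.
Row 5: 84 + 117 + 75 + 93 + 51 = 420.
Column 1: 108 + 72 + 96 + 60 + 84 = 420.
Column 2: 66 + 105 + 54 + 78 + 117 = 420.
Column 3: 99 + 48 + 87 + 111 + 75 = 420.
Column 4: 57 + 81 + 120 + 69 + 93 = 420.
Column 5: 90 + 114 + 63 + 102 + 51 = 420.
Main diagonal: 108 + 105 + 87 + 69 + 51 = 420.
Anti-diagonal: 90 + 81 + 87 + 78 + 84 = 420.
All lines sum to 420.

Yes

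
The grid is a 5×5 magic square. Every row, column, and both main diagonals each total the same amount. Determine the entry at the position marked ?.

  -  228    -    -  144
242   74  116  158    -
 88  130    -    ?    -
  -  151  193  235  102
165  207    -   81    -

Column 2 is complete and sums to 790; that is the magic constant.
Row 2 must total 790; the given cells sum to 590, so (2,5) = 200.
Row 4: 151 + 193 + 235 + 102 + ? = 790, so (4,1) = 109.
Column 1 must total 790; the given cells sum to 604, so (1,1) = 186.
Anti-diagonal needs 790; the known cells sum to 618, so (3,3) = 172.
Using main diagonal: 186 + 74 + 172 + 235 + ? → (5,5) = 790 − 667 = 123.
Row 5 needs 790; the known cells sum to 576, so (5,3) = 214.
From column 3, 790 − (116 + 172 + 193 + 214) gives (1,3) = 95.
Column 5: 144 + 200 + 102 + 123 + ? = 790, so (3,5) = 221.
Row 1 must total 790; the given cells sum to 653, so (1,4) = 137.
The remaining cell in row 3 is (3,4) = 790 − 611 = 179.

179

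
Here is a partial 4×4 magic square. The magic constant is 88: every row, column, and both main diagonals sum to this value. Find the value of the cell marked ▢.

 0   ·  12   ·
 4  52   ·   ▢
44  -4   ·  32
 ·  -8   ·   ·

8

Row 3: 44 + (-4) + 32 + ? = 88, so (3,3) = 16.
Column 1: 0 + 4 + 44 + ? = 88, so (4,1) = 40.
Column 2 needs 88; the known cells sum to 40, so (1,2) = 48.
Main diagonal needs 88; the known cells sum to 68, so (4,4) = 20.
Row 1: 0 + 48 + 12 + ? = 88, so (1,4) = 28.
Row 4 must total 88; the given cells sum to 52, so (4,3) = 36.
From column 3, 88 − (12 + 16 + 36) gives (2,3) = 24.
Column 4: 28 + 32 + 20 + ? = 88, so (2,4) = 8.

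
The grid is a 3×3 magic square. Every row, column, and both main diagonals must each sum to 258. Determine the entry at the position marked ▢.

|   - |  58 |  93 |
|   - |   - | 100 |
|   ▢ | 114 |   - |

79

Using row 1: 58 + 93 + ? → (1,1) = 258 − 151 = 107.
From column 2, 258 − (58 + 114) gives (2,2) = 86.
The remaining cell in column 3 is (3,3) = 258 − 193 = 65.
Anti-diagonal needs 258; the known cells sum to 179, so (3,1) = 79.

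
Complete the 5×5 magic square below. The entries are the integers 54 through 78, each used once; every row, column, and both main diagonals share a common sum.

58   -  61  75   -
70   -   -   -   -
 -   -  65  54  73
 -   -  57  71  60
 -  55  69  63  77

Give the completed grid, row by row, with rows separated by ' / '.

The entries are 54 through 78, which sum to 1650, so each line sums to 1650/5 = 330.
Row 5: 55 + 69 + 63 + 77 + ? = 330, so (5,1) = 66.
Using column 3: 61 + 65 + 57 + 69 + ? → (2,3) = 330 − 252 = 78.
From column 4, 330 − (75 + 54 + 71 + 63) gives (2,4) = 67.
Using main diagonal: 58 + 65 + 71 + 77 + ? → (2,2) = 330 − 271 = 59.
Row 2: 70 + 59 + 78 + 67 + ? = 330, so (2,5) = 56.
Column 5: 56 + 73 + 60 + 77 + ? = 330, so (1,5) = 64.
The remaining cell in anti-diagonal is (4,2) = 330 − 262 = 68.
The remaining cell in row 1 is (1,2) = 330 − 258 = 72.
From row 4, 330 − (68 + 57 + 71 + 60) gives (4,1) = 74.
Using column 1: 58 + 70 + 74 + 66 + ? → (3,1) = 330 − 268 = 62.
The remaining cell in column 2 is (3,2) = 330 − 254 = 76.

58 72 61 75 64 / 70 59 78 67 56 / 62 76 65 54 73 / 74 68 57 71 60 / 66 55 69 63 77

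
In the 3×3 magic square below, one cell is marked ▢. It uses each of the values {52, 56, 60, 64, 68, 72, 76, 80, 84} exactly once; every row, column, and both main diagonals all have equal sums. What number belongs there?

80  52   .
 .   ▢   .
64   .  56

68

The 9 entries sum to 612, so each line sums to 612/3 = 204.
Row 1 must total 204; the given cells sum to 132, so (1,3) = 72.
Row 3: 64 + 56 + ? = 204, so (3,2) = 84.
Column 1 must total 204; the given cells sum to 144, so (2,1) = 60.
The remaining cell in column 2 is (2,2) = 204 − 136 = 68.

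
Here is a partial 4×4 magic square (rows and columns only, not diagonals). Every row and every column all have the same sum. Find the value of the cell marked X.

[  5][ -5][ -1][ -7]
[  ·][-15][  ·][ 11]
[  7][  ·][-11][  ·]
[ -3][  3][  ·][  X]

1

Row 1 is complete and sums to -8; that is the magic constant.
Column 1 must total -8; the given cells sum to 9, so (2,1) = -17.
Column 2 needs -8; the known cells sum to -17, so (3,2) = 9.
Row 2: -17 + (-15) + 11 + ? = -8, so (2,3) = 13.
Row 3 must total -8; the given cells sum to 5, so (3,4) = -13.
Column 3: -1 + 13 + (-11) + ? = -8, so (4,3) = -9.
Column 4 must total -8; the given cells sum to -9, so (4,4) = 1.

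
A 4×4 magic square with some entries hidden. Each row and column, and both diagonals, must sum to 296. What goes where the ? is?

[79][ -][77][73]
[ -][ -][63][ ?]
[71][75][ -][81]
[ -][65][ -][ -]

83

Row 1 must total 296; the given cells sum to 229, so (1,2) = 67.
Row 3 needs 296; the known cells sum to 227, so (3,3) = 69.
Column 2: 67 + 75 + 65 + ? = 296, so (2,2) = 89.
Column 3 must total 296; the given cells sum to 209, so (4,3) = 87.
From main diagonal, 296 − (79 + 89 + 69) gives (4,4) = 59.
Anti-diagonal must total 296; the given cells sum to 211, so (4,1) = 85.
The remaining cell in column 1 is (2,1) = 296 − 235 = 61.
Using column 4: 73 + 81 + 59 + ? → (2,4) = 296 − 213 = 83.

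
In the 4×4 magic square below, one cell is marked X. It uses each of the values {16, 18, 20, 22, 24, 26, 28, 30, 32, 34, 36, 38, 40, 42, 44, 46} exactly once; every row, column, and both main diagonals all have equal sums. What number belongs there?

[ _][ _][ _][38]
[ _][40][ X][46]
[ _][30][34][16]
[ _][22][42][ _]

20

The 16 entries sum to 496, so each line sums to 496/4 = 124.
Row 3 needs 124; the known cells sum to 80, so (3,1) = 44.
The remaining cell in column 2 is (1,2) = 124 − 92 = 32.
Column 4: 38 + 46 + 16 + ? = 124, so (4,4) = 24.
The remaining cell in main diagonal is (1,1) = 124 − 98 = 26.
The remaining cell in row 1 is (1,3) = 124 − 96 = 28.
Row 4 needs 124; the known cells sum to 88, so (4,1) = 36.
The remaining cell in column 1 is (2,1) = 124 − 106 = 18.
Using column 3: 28 + 34 + 42 + ? → (2,3) = 124 − 104 = 20.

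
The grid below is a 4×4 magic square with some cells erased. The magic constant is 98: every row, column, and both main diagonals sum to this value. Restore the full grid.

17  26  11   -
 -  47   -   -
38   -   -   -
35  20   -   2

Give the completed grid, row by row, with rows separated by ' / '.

17 26 11 44 / 8 47 14 29 / 38 5 32 23 / 35 20 41 2

From row 1, 98 − (17 + 26 + 11) gives (1,4) = 44.
Row 4 must total 98; the given cells sum to 57, so (4,3) = 41.
Column 1 needs 98; the known cells sum to 90, so (2,1) = 8.
Using column 2: 26 + 47 + 20 + ? → (3,2) = 98 − 93 = 5.
Main diagonal: 17 + 47 + 2 + ? = 98, so (3,3) = 32.
Using anti-diagonal: 44 + 5 + 35 + ? → (2,3) = 98 − 84 = 14.
Row 2: 8 + 47 + 14 + ? = 98, so (2,4) = 29.
Row 3 needs 98; the known cells sum to 75, so (3,4) = 23.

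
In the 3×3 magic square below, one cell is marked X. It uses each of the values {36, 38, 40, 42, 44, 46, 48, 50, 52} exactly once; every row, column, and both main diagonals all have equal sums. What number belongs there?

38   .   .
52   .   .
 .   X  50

40

The 9 entries sum to 396, so each line sums to 396/3 = 132.
From column 1, 132 − (38 + 52) gives (3,1) = 42.
Using main diagonal: 38 + 50 + ? → (2,2) = 132 − 88 = 44.
Anti-diagonal: 44 + 42 + ? = 132, so (1,3) = 46.
The remaining cell in row 1 is (1,2) = 132 − 84 = 48.
Row 2: 52 + 44 + ? = 132, so (2,3) = 36.
Row 3 must total 132; the given cells sum to 92, so (3,2) = 40.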